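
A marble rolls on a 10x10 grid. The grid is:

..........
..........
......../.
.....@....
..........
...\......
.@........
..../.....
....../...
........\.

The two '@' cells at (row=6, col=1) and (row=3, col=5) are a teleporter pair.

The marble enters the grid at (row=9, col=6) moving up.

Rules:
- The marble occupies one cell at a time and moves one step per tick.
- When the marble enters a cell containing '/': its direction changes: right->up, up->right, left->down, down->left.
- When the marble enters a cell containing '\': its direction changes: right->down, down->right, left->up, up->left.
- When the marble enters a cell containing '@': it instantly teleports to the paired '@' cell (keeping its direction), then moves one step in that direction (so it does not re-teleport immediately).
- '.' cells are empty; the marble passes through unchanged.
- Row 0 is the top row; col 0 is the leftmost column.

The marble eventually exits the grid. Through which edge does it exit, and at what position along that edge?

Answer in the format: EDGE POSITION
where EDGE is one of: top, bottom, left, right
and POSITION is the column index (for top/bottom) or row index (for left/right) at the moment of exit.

Answer: right 8

Derivation:
Step 1: enter (9,6), '.' pass, move up to (8,6)
Step 2: enter (8,6), '/' deflects up->right, move right to (8,7)
Step 3: enter (8,7), '.' pass, move right to (8,8)
Step 4: enter (8,8), '.' pass, move right to (8,9)
Step 5: enter (8,9), '.' pass, move right to (8,10)
Step 6: at (8,10) — EXIT via right edge, pos 8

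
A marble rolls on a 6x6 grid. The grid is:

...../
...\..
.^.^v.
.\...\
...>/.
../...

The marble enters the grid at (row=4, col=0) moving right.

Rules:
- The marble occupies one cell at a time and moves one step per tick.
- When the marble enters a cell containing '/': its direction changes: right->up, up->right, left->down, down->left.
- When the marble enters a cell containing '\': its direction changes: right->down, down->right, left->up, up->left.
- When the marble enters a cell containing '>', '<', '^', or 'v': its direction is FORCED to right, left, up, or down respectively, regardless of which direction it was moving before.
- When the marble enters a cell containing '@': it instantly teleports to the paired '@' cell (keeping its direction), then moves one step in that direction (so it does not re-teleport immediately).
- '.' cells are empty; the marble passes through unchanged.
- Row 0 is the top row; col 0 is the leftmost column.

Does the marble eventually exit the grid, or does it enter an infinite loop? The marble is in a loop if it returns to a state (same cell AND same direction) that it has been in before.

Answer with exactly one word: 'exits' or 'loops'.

Step 1: enter (4,0), '.' pass, move right to (4,1)
Step 2: enter (4,1), '.' pass, move right to (4,2)
Step 3: enter (4,2), '.' pass, move right to (4,3)
Step 4: enter (4,3), '>' forces right->right, move right to (4,4)
Step 5: enter (4,4), '/' deflects right->up, move up to (3,4)
Step 6: enter (3,4), '.' pass, move up to (2,4)
Step 7: enter (2,4), 'v' forces up->down, move down to (3,4)
Step 8: enter (3,4), '.' pass, move down to (4,4)
Step 9: enter (4,4), '/' deflects down->left, move left to (4,3)
Step 10: enter (4,3), '>' forces left->right, move right to (4,4)
Step 11: at (4,4) dir=right — LOOP DETECTED (seen before)

Answer: loops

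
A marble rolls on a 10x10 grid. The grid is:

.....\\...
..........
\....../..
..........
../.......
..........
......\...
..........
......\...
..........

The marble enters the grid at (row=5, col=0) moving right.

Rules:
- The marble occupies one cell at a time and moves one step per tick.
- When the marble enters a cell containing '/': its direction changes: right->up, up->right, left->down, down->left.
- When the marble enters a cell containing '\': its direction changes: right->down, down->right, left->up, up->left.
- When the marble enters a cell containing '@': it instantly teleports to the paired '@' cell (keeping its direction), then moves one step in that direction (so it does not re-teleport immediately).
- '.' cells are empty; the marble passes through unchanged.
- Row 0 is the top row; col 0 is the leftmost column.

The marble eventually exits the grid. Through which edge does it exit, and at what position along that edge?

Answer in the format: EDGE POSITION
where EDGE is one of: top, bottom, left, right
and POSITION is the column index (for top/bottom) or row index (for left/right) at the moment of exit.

Answer: right 5

Derivation:
Step 1: enter (5,0), '.' pass, move right to (5,1)
Step 2: enter (5,1), '.' pass, move right to (5,2)
Step 3: enter (5,2), '.' pass, move right to (5,3)
Step 4: enter (5,3), '.' pass, move right to (5,4)
Step 5: enter (5,4), '.' pass, move right to (5,5)
Step 6: enter (5,5), '.' pass, move right to (5,6)
Step 7: enter (5,6), '.' pass, move right to (5,7)
Step 8: enter (5,7), '.' pass, move right to (5,8)
Step 9: enter (5,8), '.' pass, move right to (5,9)
Step 10: enter (5,9), '.' pass, move right to (5,10)
Step 11: at (5,10) — EXIT via right edge, pos 5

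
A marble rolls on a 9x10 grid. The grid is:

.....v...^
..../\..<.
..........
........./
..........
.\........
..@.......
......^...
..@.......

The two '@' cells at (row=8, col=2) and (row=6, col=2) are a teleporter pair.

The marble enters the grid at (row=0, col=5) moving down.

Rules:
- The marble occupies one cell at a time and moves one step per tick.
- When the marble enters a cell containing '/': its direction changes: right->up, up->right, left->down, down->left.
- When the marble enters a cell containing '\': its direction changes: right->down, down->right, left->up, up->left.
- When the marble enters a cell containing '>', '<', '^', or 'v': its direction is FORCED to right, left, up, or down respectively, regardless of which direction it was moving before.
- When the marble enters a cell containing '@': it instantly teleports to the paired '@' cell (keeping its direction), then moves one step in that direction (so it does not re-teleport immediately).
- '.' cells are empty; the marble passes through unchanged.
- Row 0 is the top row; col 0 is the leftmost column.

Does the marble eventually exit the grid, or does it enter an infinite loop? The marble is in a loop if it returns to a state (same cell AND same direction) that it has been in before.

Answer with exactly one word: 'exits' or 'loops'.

Step 1: enter (0,5), 'v' forces down->down, move down to (1,5)
Step 2: enter (1,5), '\' deflects down->right, move right to (1,6)
Step 3: enter (1,6), '.' pass, move right to (1,7)
Step 4: enter (1,7), '.' pass, move right to (1,8)
Step 5: enter (1,8), '<' forces right->left, move left to (1,7)
Step 6: enter (1,7), '.' pass, move left to (1,6)
Step 7: enter (1,6), '.' pass, move left to (1,5)
Step 8: enter (1,5), '\' deflects left->up, move up to (0,5)
Step 9: enter (0,5), 'v' forces up->down, move down to (1,5)
Step 10: at (1,5) dir=down — LOOP DETECTED (seen before)

Answer: loops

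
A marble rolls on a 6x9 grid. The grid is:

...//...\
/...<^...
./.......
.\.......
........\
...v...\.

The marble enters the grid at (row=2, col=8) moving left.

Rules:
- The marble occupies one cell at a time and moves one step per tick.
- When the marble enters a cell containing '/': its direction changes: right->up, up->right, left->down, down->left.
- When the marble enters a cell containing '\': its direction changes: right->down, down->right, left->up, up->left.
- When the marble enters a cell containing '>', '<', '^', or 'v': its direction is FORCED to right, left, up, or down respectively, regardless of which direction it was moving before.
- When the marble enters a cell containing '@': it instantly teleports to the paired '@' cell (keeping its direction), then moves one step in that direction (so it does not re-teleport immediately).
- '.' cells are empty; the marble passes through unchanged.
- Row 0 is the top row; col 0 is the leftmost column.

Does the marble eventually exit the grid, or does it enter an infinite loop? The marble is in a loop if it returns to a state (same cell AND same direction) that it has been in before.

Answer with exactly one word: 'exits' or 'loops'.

Answer: exits

Derivation:
Step 1: enter (2,8), '.' pass, move left to (2,7)
Step 2: enter (2,7), '.' pass, move left to (2,6)
Step 3: enter (2,6), '.' pass, move left to (2,5)
Step 4: enter (2,5), '.' pass, move left to (2,4)
Step 5: enter (2,4), '.' pass, move left to (2,3)
Step 6: enter (2,3), '.' pass, move left to (2,2)
Step 7: enter (2,2), '.' pass, move left to (2,1)
Step 8: enter (2,1), '/' deflects left->down, move down to (3,1)
Step 9: enter (3,1), '\' deflects down->right, move right to (3,2)
Step 10: enter (3,2), '.' pass, move right to (3,3)
Step 11: enter (3,3), '.' pass, move right to (3,4)
Step 12: enter (3,4), '.' pass, move right to (3,5)
Step 13: enter (3,5), '.' pass, move right to (3,6)
Step 14: enter (3,6), '.' pass, move right to (3,7)
Step 15: enter (3,7), '.' pass, move right to (3,8)
Step 16: enter (3,8), '.' pass, move right to (3,9)
Step 17: at (3,9) — EXIT via right edge, pos 3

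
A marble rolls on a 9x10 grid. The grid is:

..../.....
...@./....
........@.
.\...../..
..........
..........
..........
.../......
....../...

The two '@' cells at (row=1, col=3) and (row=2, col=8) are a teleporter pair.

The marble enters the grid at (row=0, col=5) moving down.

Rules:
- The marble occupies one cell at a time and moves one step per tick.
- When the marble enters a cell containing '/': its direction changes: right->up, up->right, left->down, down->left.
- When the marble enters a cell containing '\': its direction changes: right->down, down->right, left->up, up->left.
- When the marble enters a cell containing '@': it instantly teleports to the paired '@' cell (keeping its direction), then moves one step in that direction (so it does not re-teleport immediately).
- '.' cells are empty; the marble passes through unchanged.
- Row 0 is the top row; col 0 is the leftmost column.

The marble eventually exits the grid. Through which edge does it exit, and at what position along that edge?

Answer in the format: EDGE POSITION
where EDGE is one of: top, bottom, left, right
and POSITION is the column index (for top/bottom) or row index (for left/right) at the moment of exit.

Step 1: enter (0,5), '.' pass, move down to (1,5)
Step 2: enter (1,5), '/' deflects down->left, move left to (1,4)
Step 3: enter (1,4), '.' pass, move left to (1,3)
Step 4: enter (1,3), '@' teleport (1,3)->(2,8), also enter (2,8), move left to (2,7)
Step 5: enter (2,7), '.' pass, move left to (2,6)
Step 6: enter (2,6), '.' pass, move left to (2,5)
Step 7: enter (2,5), '.' pass, move left to (2,4)
Step 8: enter (2,4), '.' pass, move left to (2,3)
Step 9: enter (2,3), '.' pass, move left to (2,2)
Step 10: enter (2,2), '.' pass, move left to (2,1)
Step 11: enter (2,1), '.' pass, move left to (2,0)
Step 12: enter (2,0), '.' pass, move left to (2,-1)
Step 13: at (2,-1) — EXIT via left edge, pos 2

Answer: left 2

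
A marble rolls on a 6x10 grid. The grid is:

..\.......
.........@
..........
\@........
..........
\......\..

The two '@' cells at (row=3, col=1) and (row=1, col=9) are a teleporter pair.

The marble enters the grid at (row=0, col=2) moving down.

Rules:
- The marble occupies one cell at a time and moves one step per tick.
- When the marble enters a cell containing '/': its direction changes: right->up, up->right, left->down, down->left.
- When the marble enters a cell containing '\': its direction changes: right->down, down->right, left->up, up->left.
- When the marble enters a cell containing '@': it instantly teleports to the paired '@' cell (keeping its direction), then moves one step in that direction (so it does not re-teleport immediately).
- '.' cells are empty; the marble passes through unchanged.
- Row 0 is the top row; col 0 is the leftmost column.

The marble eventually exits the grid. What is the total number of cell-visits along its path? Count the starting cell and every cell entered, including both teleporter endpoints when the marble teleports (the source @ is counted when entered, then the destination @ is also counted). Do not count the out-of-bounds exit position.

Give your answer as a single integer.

Answer: 8

Derivation:
Step 1: enter (0,2), '\' deflects down->right, move right to (0,3)
Step 2: enter (0,3), '.' pass, move right to (0,4)
Step 3: enter (0,4), '.' pass, move right to (0,5)
Step 4: enter (0,5), '.' pass, move right to (0,6)
Step 5: enter (0,6), '.' pass, move right to (0,7)
Step 6: enter (0,7), '.' pass, move right to (0,8)
Step 7: enter (0,8), '.' pass, move right to (0,9)
Step 8: enter (0,9), '.' pass, move right to (0,10)
Step 9: at (0,10) — EXIT via right edge, pos 0
Path length (cell visits): 8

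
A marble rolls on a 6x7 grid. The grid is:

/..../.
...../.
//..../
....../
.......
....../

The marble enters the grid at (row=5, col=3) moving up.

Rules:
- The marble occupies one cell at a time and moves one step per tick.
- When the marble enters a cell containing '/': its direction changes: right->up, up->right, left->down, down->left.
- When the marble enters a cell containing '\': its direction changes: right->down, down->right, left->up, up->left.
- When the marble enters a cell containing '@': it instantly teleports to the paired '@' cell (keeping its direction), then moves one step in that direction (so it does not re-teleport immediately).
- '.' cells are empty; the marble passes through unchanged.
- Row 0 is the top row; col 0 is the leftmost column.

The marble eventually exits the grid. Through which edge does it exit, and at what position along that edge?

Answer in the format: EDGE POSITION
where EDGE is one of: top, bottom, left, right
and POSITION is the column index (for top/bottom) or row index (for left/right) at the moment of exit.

Answer: top 3

Derivation:
Step 1: enter (5,3), '.' pass, move up to (4,3)
Step 2: enter (4,3), '.' pass, move up to (3,3)
Step 3: enter (3,3), '.' pass, move up to (2,3)
Step 4: enter (2,3), '.' pass, move up to (1,3)
Step 5: enter (1,3), '.' pass, move up to (0,3)
Step 6: enter (0,3), '.' pass, move up to (-1,3)
Step 7: at (-1,3) — EXIT via top edge, pos 3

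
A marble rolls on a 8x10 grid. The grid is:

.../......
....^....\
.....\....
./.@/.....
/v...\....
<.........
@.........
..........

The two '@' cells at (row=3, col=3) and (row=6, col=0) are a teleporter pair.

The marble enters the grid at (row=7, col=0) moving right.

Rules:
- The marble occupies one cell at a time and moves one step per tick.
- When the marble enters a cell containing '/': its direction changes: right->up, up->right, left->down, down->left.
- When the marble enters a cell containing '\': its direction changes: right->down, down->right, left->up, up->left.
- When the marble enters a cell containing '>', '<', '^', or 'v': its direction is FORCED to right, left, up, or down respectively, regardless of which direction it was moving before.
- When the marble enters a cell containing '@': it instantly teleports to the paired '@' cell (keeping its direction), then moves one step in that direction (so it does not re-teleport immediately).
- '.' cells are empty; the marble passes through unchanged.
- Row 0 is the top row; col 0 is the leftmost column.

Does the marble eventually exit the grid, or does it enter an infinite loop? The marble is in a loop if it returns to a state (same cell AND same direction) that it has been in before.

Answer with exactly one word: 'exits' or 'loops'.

Step 1: enter (7,0), '.' pass, move right to (7,1)
Step 2: enter (7,1), '.' pass, move right to (7,2)
Step 3: enter (7,2), '.' pass, move right to (7,3)
Step 4: enter (7,3), '.' pass, move right to (7,4)
Step 5: enter (7,4), '.' pass, move right to (7,5)
Step 6: enter (7,5), '.' pass, move right to (7,6)
Step 7: enter (7,6), '.' pass, move right to (7,7)
Step 8: enter (7,7), '.' pass, move right to (7,8)
Step 9: enter (7,8), '.' pass, move right to (7,9)
Step 10: enter (7,9), '.' pass, move right to (7,10)
Step 11: at (7,10) — EXIT via right edge, pos 7

Answer: exits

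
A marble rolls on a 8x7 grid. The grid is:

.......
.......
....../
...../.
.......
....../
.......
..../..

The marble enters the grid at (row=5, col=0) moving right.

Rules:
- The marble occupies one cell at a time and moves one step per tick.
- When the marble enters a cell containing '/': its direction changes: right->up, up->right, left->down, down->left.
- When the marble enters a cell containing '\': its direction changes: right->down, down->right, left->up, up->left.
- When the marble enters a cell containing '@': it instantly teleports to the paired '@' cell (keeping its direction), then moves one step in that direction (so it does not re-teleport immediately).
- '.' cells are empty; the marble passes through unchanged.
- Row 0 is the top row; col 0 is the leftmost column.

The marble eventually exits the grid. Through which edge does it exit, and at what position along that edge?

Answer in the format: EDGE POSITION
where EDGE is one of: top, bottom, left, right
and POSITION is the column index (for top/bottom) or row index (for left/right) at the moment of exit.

Answer: right 2

Derivation:
Step 1: enter (5,0), '.' pass, move right to (5,1)
Step 2: enter (5,1), '.' pass, move right to (5,2)
Step 3: enter (5,2), '.' pass, move right to (5,3)
Step 4: enter (5,3), '.' pass, move right to (5,4)
Step 5: enter (5,4), '.' pass, move right to (5,5)
Step 6: enter (5,5), '.' pass, move right to (5,6)
Step 7: enter (5,6), '/' deflects right->up, move up to (4,6)
Step 8: enter (4,6), '.' pass, move up to (3,6)
Step 9: enter (3,6), '.' pass, move up to (2,6)
Step 10: enter (2,6), '/' deflects up->right, move right to (2,7)
Step 11: at (2,7) — EXIT via right edge, pos 2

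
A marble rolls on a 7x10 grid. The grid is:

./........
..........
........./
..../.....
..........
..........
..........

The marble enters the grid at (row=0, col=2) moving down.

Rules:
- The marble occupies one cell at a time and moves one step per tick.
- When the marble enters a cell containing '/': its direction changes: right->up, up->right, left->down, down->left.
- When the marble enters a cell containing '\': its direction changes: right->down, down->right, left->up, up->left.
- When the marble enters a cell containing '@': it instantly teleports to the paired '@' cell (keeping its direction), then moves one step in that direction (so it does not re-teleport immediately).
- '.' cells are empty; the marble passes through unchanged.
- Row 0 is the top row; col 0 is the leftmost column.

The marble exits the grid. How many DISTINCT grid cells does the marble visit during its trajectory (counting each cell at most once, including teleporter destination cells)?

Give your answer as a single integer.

Step 1: enter (0,2), '.' pass, move down to (1,2)
Step 2: enter (1,2), '.' pass, move down to (2,2)
Step 3: enter (2,2), '.' pass, move down to (3,2)
Step 4: enter (3,2), '.' pass, move down to (4,2)
Step 5: enter (4,2), '.' pass, move down to (5,2)
Step 6: enter (5,2), '.' pass, move down to (6,2)
Step 7: enter (6,2), '.' pass, move down to (7,2)
Step 8: at (7,2) — EXIT via bottom edge, pos 2
Distinct cells visited: 7 (path length 7)

Answer: 7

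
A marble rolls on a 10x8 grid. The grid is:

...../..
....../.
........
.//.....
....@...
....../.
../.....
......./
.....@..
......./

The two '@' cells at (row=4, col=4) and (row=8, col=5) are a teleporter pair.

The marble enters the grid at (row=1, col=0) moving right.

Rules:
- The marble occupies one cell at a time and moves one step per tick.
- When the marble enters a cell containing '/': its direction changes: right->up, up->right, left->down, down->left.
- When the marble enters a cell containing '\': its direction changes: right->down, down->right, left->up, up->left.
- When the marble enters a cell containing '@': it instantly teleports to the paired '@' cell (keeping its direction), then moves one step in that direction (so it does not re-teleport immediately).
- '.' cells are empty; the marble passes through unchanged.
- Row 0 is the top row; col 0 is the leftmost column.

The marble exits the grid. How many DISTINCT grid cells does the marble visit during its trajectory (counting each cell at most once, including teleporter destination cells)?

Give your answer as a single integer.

Answer: 8

Derivation:
Step 1: enter (1,0), '.' pass, move right to (1,1)
Step 2: enter (1,1), '.' pass, move right to (1,2)
Step 3: enter (1,2), '.' pass, move right to (1,3)
Step 4: enter (1,3), '.' pass, move right to (1,4)
Step 5: enter (1,4), '.' pass, move right to (1,5)
Step 6: enter (1,5), '.' pass, move right to (1,6)
Step 7: enter (1,6), '/' deflects right->up, move up to (0,6)
Step 8: enter (0,6), '.' pass, move up to (-1,6)
Step 9: at (-1,6) — EXIT via top edge, pos 6
Distinct cells visited: 8 (path length 8)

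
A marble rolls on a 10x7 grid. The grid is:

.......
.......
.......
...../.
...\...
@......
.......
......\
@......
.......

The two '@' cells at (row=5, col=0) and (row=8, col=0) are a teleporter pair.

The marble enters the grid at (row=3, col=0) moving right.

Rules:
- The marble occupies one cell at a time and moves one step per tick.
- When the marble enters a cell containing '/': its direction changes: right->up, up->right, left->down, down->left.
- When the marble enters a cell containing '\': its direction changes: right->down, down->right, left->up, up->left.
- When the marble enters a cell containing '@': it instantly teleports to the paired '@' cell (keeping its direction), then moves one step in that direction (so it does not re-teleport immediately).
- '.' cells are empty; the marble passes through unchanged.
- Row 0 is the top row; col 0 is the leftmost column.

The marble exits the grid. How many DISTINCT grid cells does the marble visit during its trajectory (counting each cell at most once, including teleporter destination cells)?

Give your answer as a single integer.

Step 1: enter (3,0), '.' pass, move right to (3,1)
Step 2: enter (3,1), '.' pass, move right to (3,2)
Step 3: enter (3,2), '.' pass, move right to (3,3)
Step 4: enter (3,3), '.' pass, move right to (3,4)
Step 5: enter (3,4), '.' pass, move right to (3,5)
Step 6: enter (3,5), '/' deflects right->up, move up to (2,5)
Step 7: enter (2,5), '.' pass, move up to (1,5)
Step 8: enter (1,5), '.' pass, move up to (0,5)
Step 9: enter (0,5), '.' pass, move up to (-1,5)
Step 10: at (-1,5) — EXIT via top edge, pos 5
Distinct cells visited: 9 (path length 9)

Answer: 9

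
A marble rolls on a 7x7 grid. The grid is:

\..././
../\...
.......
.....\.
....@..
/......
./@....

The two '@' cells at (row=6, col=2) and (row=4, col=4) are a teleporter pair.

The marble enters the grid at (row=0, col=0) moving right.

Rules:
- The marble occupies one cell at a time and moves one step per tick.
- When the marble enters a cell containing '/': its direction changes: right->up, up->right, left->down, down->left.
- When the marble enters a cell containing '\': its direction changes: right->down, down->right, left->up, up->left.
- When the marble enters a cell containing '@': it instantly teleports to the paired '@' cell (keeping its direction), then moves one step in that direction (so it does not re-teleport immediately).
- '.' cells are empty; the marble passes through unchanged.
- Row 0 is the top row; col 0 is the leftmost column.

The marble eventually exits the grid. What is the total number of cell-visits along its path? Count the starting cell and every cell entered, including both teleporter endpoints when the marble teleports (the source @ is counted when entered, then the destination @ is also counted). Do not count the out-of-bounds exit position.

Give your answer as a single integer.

Step 1: enter (0,0), '\' deflects right->down, move down to (1,0)
Step 2: enter (1,0), '.' pass, move down to (2,0)
Step 3: enter (2,0), '.' pass, move down to (3,0)
Step 4: enter (3,0), '.' pass, move down to (4,0)
Step 5: enter (4,0), '.' pass, move down to (5,0)
Step 6: enter (5,0), '/' deflects down->left, move left to (5,-1)
Step 7: at (5,-1) — EXIT via left edge, pos 5
Path length (cell visits): 6

Answer: 6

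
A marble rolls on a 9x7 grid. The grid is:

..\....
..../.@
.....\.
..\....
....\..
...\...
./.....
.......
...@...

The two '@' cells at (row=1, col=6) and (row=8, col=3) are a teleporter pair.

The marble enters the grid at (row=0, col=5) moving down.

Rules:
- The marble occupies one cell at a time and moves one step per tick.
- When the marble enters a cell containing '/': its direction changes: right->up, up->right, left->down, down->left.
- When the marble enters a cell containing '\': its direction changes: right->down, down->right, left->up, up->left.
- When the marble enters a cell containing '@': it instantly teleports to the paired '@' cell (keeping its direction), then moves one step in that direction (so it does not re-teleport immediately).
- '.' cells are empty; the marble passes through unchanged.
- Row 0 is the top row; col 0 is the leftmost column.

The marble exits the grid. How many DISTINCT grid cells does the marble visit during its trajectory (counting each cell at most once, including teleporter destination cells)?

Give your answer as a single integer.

Answer: 4

Derivation:
Step 1: enter (0,5), '.' pass, move down to (1,5)
Step 2: enter (1,5), '.' pass, move down to (2,5)
Step 3: enter (2,5), '\' deflects down->right, move right to (2,6)
Step 4: enter (2,6), '.' pass, move right to (2,7)
Step 5: at (2,7) — EXIT via right edge, pos 2
Distinct cells visited: 4 (path length 4)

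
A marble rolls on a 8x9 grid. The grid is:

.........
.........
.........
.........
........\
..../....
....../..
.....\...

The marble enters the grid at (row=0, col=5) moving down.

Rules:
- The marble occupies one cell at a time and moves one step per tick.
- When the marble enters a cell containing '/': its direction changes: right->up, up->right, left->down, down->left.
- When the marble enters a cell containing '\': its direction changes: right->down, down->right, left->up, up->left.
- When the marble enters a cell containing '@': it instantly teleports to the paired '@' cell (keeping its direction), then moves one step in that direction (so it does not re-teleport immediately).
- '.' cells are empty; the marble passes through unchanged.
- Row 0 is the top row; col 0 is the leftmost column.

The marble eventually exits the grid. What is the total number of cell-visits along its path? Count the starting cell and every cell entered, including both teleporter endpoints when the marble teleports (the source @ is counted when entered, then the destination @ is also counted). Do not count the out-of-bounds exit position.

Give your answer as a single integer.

Step 1: enter (0,5), '.' pass, move down to (1,5)
Step 2: enter (1,5), '.' pass, move down to (2,5)
Step 3: enter (2,5), '.' pass, move down to (3,5)
Step 4: enter (3,5), '.' pass, move down to (4,5)
Step 5: enter (4,5), '.' pass, move down to (5,5)
Step 6: enter (5,5), '.' pass, move down to (6,5)
Step 7: enter (6,5), '.' pass, move down to (7,5)
Step 8: enter (7,5), '\' deflects down->right, move right to (7,6)
Step 9: enter (7,6), '.' pass, move right to (7,7)
Step 10: enter (7,7), '.' pass, move right to (7,8)
Step 11: enter (7,8), '.' pass, move right to (7,9)
Step 12: at (7,9) — EXIT via right edge, pos 7
Path length (cell visits): 11

Answer: 11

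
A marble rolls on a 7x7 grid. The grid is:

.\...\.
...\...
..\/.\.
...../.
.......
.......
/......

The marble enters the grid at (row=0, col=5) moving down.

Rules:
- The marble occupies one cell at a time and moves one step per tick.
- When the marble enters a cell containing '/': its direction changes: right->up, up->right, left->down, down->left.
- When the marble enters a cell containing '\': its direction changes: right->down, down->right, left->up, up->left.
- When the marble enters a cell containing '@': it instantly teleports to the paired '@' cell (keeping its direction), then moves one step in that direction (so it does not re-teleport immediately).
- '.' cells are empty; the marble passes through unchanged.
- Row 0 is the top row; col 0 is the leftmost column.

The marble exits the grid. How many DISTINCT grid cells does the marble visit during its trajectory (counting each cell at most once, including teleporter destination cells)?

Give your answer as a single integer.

Step 1: enter (0,5), '\' deflects down->right, move right to (0,6)
Step 2: enter (0,6), '.' pass, move right to (0,7)
Step 3: at (0,7) — EXIT via right edge, pos 0
Distinct cells visited: 2 (path length 2)

Answer: 2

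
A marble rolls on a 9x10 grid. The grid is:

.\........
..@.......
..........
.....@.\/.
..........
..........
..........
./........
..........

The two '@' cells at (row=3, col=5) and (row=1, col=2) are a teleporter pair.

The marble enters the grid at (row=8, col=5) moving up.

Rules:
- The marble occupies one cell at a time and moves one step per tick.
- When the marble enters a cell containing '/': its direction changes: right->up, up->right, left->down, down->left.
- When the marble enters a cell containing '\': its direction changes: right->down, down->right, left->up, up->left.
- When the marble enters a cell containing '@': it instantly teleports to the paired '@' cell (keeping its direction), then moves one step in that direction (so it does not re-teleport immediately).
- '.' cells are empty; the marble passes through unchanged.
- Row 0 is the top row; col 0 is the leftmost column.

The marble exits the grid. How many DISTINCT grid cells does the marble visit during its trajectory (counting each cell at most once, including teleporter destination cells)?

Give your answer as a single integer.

Step 1: enter (8,5), '.' pass, move up to (7,5)
Step 2: enter (7,5), '.' pass, move up to (6,5)
Step 3: enter (6,5), '.' pass, move up to (5,5)
Step 4: enter (5,5), '.' pass, move up to (4,5)
Step 5: enter (4,5), '.' pass, move up to (3,5)
Step 6: enter (3,5), '@' teleport (3,5)->(1,2), also enter (1,2), move up to (0,2)
Step 7: enter (0,2), '.' pass, move up to (-1,2)
Step 8: at (-1,2) — EXIT via top edge, pos 2
Distinct cells visited: 8 (path length 8)

Answer: 8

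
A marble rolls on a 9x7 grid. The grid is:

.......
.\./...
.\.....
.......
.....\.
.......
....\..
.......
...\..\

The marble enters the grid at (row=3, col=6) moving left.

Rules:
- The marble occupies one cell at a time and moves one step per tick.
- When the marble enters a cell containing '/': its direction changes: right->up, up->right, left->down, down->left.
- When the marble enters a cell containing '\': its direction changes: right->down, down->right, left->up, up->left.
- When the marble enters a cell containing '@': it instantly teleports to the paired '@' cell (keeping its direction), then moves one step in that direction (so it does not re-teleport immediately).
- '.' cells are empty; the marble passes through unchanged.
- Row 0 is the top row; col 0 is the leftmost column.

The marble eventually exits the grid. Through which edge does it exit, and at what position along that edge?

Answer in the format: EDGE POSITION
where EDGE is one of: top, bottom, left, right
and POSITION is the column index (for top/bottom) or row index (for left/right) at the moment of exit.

Step 1: enter (3,6), '.' pass, move left to (3,5)
Step 2: enter (3,5), '.' pass, move left to (3,4)
Step 3: enter (3,4), '.' pass, move left to (3,3)
Step 4: enter (3,3), '.' pass, move left to (3,2)
Step 5: enter (3,2), '.' pass, move left to (3,1)
Step 6: enter (3,1), '.' pass, move left to (3,0)
Step 7: enter (3,0), '.' pass, move left to (3,-1)
Step 8: at (3,-1) — EXIT via left edge, pos 3

Answer: left 3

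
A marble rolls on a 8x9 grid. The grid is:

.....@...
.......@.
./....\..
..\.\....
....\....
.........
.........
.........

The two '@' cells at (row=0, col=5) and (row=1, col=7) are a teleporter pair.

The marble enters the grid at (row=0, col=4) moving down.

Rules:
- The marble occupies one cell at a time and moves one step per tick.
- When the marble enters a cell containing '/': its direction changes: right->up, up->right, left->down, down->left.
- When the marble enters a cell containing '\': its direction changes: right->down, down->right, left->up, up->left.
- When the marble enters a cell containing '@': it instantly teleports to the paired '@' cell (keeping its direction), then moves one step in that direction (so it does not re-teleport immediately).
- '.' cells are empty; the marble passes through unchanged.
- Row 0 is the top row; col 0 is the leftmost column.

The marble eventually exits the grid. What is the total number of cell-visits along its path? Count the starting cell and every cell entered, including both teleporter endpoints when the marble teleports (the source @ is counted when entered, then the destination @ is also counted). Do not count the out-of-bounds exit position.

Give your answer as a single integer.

Answer: 8

Derivation:
Step 1: enter (0,4), '.' pass, move down to (1,4)
Step 2: enter (1,4), '.' pass, move down to (2,4)
Step 3: enter (2,4), '.' pass, move down to (3,4)
Step 4: enter (3,4), '\' deflects down->right, move right to (3,5)
Step 5: enter (3,5), '.' pass, move right to (3,6)
Step 6: enter (3,6), '.' pass, move right to (3,7)
Step 7: enter (3,7), '.' pass, move right to (3,8)
Step 8: enter (3,8), '.' pass, move right to (3,9)
Step 9: at (3,9) — EXIT via right edge, pos 3
Path length (cell visits): 8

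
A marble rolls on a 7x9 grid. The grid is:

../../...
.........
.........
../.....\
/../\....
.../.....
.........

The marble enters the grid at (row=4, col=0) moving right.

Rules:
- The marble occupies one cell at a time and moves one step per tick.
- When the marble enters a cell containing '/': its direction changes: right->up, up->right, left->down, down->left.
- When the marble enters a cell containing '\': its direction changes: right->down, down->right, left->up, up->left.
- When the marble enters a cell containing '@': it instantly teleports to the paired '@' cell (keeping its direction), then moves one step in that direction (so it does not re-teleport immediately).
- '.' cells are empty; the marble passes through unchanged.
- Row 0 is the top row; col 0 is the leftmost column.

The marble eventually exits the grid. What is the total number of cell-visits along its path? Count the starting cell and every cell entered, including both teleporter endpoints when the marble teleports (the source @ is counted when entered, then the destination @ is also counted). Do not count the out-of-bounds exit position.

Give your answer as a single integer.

Answer: 5

Derivation:
Step 1: enter (4,0), '/' deflects right->up, move up to (3,0)
Step 2: enter (3,0), '.' pass, move up to (2,0)
Step 3: enter (2,0), '.' pass, move up to (1,0)
Step 4: enter (1,0), '.' pass, move up to (0,0)
Step 5: enter (0,0), '.' pass, move up to (-1,0)
Step 6: at (-1,0) — EXIT via top edge, pos 0
Path length (cell visits): 5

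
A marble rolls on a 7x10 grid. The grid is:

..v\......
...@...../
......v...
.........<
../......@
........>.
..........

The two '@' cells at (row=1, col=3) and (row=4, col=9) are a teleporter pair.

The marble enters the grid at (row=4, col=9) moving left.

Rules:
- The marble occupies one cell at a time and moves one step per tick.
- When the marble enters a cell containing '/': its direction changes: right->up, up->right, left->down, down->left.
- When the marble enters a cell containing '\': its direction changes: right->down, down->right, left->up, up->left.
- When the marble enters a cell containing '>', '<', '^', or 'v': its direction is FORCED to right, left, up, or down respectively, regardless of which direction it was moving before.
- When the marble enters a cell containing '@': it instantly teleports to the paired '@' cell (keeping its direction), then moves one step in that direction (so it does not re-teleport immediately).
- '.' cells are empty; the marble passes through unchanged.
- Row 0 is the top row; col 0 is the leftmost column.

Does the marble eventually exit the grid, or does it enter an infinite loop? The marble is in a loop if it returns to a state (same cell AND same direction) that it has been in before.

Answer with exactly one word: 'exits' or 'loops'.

Step 1: enter (4,9), '@' teleport (4,9)->(1,3), also enter (1,3), move left to (1,2)
Step 2: enter (1,2), '.' pass, move left to (1,1)
Step 3: enter (1,1), '.' pass, move left to (1,0)
Step 4: enter (1,0), '.' pass, move left to (1,-1)
Step 5: at (1,-1) — EXIT via left edge, pos 1

Answer: exits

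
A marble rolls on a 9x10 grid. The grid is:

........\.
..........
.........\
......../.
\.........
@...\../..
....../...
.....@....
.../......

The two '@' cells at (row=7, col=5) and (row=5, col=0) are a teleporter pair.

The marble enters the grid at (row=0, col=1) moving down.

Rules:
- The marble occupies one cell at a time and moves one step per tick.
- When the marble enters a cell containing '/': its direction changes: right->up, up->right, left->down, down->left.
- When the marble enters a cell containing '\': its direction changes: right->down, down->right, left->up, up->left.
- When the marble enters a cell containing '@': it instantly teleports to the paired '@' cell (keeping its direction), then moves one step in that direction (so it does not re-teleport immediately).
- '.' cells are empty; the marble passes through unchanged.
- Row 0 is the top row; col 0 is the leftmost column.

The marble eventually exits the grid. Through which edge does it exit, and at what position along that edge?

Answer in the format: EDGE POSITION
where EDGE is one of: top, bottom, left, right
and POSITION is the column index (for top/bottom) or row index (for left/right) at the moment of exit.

Step 1: enter (0,1), '.' pass, move down to (1,1)
Step 2: enter (1,1), '.' pass, move down to (2,1)
Step 3: enter (2,1), '.' pass, move down to (3,1)
Step 4: enter (3,1), '.' pass, move down to (4,1)
Step 5: enter (4,1), '.' pass, move down to (5,1)
Step 6: enter (5,1), '.' pass, move down to (6,1)
Step 7: enter (6,1), '.' pass, move down to (7,1)
Step 8: enter (7,1), '.' pass, move down to (8,1)
Step 9: enter (8,1), '.' pass, move down to (9,1)
Step 10: at (9,1) — EXIT via bottom edge, pos 1

Answer: bottom 1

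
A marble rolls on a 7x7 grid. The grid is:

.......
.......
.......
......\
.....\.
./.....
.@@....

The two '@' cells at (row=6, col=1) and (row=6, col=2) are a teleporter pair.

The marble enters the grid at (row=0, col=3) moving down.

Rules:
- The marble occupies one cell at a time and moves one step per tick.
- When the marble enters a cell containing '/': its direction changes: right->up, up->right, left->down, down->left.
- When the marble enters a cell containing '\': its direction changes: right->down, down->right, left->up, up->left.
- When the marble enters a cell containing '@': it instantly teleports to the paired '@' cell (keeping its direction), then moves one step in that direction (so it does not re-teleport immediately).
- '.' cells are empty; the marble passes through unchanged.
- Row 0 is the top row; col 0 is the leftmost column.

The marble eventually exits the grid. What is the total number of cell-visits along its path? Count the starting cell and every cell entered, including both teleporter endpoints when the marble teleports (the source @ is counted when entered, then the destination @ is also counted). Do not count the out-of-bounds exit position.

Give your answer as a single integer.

Answer: 7

Derivation:
Step 1: enter (0,3), '.' pass, move down to (1,3)
Step 2: enter (1,3), '.' pass, move down to (2,3)
Step 3: enter (2,3), '.' pass, move down to (3,3)
Step 4: enter (3,3), '.' pass, move down to (4,3)
Step 5: enter (4,3), '.' pass, move down to (5,3)
Step 6: enter (5,3), '.' pass, move down to (6,3)
Step 7: enter (6,3), '.' pass, move down to (7,3)
Step 8: at (7,3) — EXIT via bottom edge, pos 3
Path length (cell visits): 7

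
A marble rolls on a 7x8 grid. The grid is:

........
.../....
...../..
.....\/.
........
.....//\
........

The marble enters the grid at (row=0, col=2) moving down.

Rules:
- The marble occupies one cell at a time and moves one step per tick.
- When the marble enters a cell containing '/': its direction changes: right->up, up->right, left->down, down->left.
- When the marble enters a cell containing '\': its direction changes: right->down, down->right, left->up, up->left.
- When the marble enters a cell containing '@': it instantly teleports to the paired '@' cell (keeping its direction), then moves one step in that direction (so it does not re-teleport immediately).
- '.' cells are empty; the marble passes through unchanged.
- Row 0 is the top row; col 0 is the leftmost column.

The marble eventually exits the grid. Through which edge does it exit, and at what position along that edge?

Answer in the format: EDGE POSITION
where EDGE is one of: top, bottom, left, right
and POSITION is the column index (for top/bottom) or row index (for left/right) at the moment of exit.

Step 1: enter (0,2), '.' pass, move down to (1,2)
Step 2: enter (1,2), '.' pass, move down to (2,2)
Step 3: enter (2,2), '.' pass, move down to (3,2)
Step 4: enter (3,2), '.' pass, move down to (4,2)
Step 5: enter (4,2), '.' pass, move down to (5,2)
Step 6: enter (5,2), '.' pass, move down to (6,2)
Step 7: enter (6,2), '.' pass, move down to (7,2)
Step 8: at (7,2) — EXIT via bottom edge, pos 2

Answer: bottom 2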